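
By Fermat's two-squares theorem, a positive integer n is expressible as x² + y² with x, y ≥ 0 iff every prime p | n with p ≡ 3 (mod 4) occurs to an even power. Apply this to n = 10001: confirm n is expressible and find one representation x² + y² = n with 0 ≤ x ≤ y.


Step 1: Factor n = 10001 = 73 · 137.
Step 2: Check the mod-4 condition on each prime factor: 73 ≡ 1 (mod 4), exponent 1; 137 ≡ 1 (mod 4), exponent 1.
All primes ≡ 3 (mod 4) appear to even exponent (or don't appear), so by the two-squares theorem n IS expressible as a sum of two squares.
Step 3: Build a representation. Here n = 73 · 137 is a product of primes ≡ 1 (mod 4). Each prime p ≡ 1 (mod 4) is itself a sum of two squares; find a² by testing p − a² for a perfect square:
  73: 73 − 1² = 72, 73 − 2² = 69, 73 − 3² = 64 = 8² ⇒ 73 = 3² + 8².
  137: 137 − 1² = 136, 137 − 2² = 133, 137 − 3² = 128, 137 − 4² = 121 = 11² ⇒ 137 = 4² + 11².
  Combine using the Brahmagupta–Fibonacci identity (a² + b²)(c² + d²) = (ac − bd)² + (ad + bc)² = (ac + bd)² + (ad − bc)²:
  73 · 137 = 10001: from (3² + 8²)(4² + 11²), take (3·4 − 8·11, 3·11 + 8·4) = (12 − 88, 33 + 32) = (-76, 65); dropping signs (only squares matter) gives (76, 65); check 76² + 65² = 5776 + 4225 = 10001 ✓.
Step 4: Order so x ≤ y and verify: 65² + 76² = 4225 + 5776 = 10001 = n. ✓

n = 10001 = 65² + 76² (one valid representation with x ≤ y).


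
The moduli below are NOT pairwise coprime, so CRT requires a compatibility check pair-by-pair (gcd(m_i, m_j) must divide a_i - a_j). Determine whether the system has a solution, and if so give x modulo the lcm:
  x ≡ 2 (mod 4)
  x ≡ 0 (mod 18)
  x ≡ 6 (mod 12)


Moduli 4, 18, 12 are not pairwise coprime, so CRT works modulo lcm(m_i) when all pairwise compatibility conditions hold.
Pairwise compatibility: gcd(m_i, m_j) must divide a_i - a_j for every pair.
Merge one congruence at a time:
  Start: x ≡ 2 (mod 4).
  Combine with x ≡ 0 (mod 18): gcd(4, 18) = 2; 0 - 2 = -2, which IS divisible by 2, so compatible.
    Write x = 2 + 4·t and substitute into x ≡ 0 (mod 18): 4·t ≡ 0 − 2 = -2 (mod 18).
    Divide the congruence (and modulus) by g = 2: 2·t ≡ -1 (mod 9).
    Reduce coefficients mod 9: 2·t ≡ 8 (mod 9).
    The inverse of 2 mod 9 is 5 (since 2·5 = 10 = 1·9 + 1), so t ≡ 5·8 = 40 ≡ 4 (mod 9).
    Then x = 2 + 4·4 = 18, valid modulo lcm(4, 18) = 36: x ≡ 18 (mod 36).
  Combine with x ≡ 6 (mod 12): gcd(36, 12) = 12; 6 - 18 = -12, which IS divisible by 12, so compatible.
    Write x = 18 + 36·t and substitute into x ≡ 6 (mod 12): 36·t ≡ 6 − 18 = -12 (mod 12).
    Divide the congruence (and modulus) by g = 12: 3·t ≡ -1 (mod 1).
    Modulo 1 every t works; take t = 0.
    Then x = 18 + 36·0 = 18, valid modulo lcm(36, 12) = 36: x ≡ 18 (mod 36).
Verify: 18 mod 4 = 2, 18 mod 18 = 0, 18 mod 12 = 6.

x ≡ 18 (mod 36).


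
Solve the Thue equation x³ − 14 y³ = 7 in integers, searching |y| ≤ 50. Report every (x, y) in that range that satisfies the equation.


The equation is x³ - 14y³ = 7. For fixed y, x³ = 14·y³ + 7, so a solution requires the RHS to be a perfect cube.
Strategy: iterate y from -50 to 50, compute RHS = 14·y³ + 7, and check whether it is a (positive or negative) perfect cube.
Check small values of y:
  y = 0: RHS = 7 is not a perfect cube.
  y = 1: RHS = 21 is not a perfect cube.
  y = -1: RHS = -7 is not a perfect cube.
  y = 2: RHS = 119 is not a perfect cube.
  y = -2: RHS = -105 is not a perfect cube.
  y = 3: RHS = 385 is not a perfect cube.
  y = -3: RHS = -371 is not a perfect cube.
Continuing the search up to |y| = 50 finds no solutions either.
No (x, y) in the scanned range satisfies the equation.

No integer solutions with |y| ≤ 50.


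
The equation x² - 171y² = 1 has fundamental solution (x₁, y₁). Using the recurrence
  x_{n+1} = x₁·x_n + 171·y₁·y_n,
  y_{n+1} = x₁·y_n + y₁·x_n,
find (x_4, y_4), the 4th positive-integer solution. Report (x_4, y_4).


Step 1: Find the fundamental solution (x₁, y₁) of x² - 171y² = 1.
  Expand √171 as a continued fraction. a₀ = ⌊√171⌋ = 13; iterate m_{k+1} = d_k·a_k − m_k, d_{k+1} = (171 − m_{k+1}²)/d_k, a_{k+1} = ⌊(a₀ + m_{k+1})/d_{k+1}⌋ (starting m₀ = 0, d₀ = 1), with convergents p_k = a_k·p_{k-1} + p_{k-2}, q_k = a_k·q_{k-1} + q_{k-2} (p₋₁ = 1, q₋₁ = 0):
  k = 0: a₀ = 13; p₀/q₀ = 13/1; p₀² − 171·q₀² = 169 − 171 = -2.
  k = 1: m = 13, d = 2, a = ⌊(13 + 13)/2⌋ = 13; p/q = (13·13 + 1)/(13·1 + 0) = 170/13; p² − 171·q² = 28900 − 28899 = 1.
  The first convergent with p² − 171·q² = 1 gives the fundamental solution (x₁, y₁) = (170, 13).
Step 2: Apply the recurrence (x_{n+1}, y_{n+1}) = (x₁x_n + 171y₁y_n, x₁y_n + y₁x_n) repeatedly.
  From (x_1, y_1) = (170, 13): x_2 = 170·170 + 171·13·13 = 57799; y_2 = 170·13 + 13·170 = 4420.
  From (x_2, y_2) = (57799, 4420): x_3 = 170·57799 + 171·13·4420 = 19651490; y_3 = 170·4420 + 13·57799 = 1502787.
  From (x_3, y_3) = (19651490, 1502787): x_4 = 170·19651490 + 171·13·1502787 = 6681448801; y_4 = 170·1502787 + 13·19651490 = 510943160.
Step 3: Verify x_4² - 171·y_4² = 44641758080384337601 - 44641758080384337600 = 1 (should be 1). ✓

(x_1, y_1) = (170, 13); (x_4, y_4) = (6681448801, 510943160).


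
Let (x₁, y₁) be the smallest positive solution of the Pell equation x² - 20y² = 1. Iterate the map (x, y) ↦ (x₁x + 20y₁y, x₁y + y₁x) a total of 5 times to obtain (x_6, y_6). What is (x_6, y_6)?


Step 1: Find the fundamental solution (x₁, y₁) of x² - 20y² = 1.
  Expand √20 as a continued fraction. a₀ = ⌊√20⌋ = 4; iterate m_{k+1} = d_k·a_k − m_k, d_{k+1} = (20 − m_{k+1}²)/d_k, a_{k+1} = ⌊(a₀ + m_{k+1})/d_{k+1}⌋ (starting m₀ = 0, d₀ = 1), with convergents p_k = a_k·p_{k-1} + p_{k-2}, q_k = a_k·q_{k-1} + q_{k-2} (p₋₁ = 1, q₋₁ = 0):
  k = 0: a₀ = 4; p₀/q₀ = 4/1; p₀² − 20·q₀² = 16 − 20 = -4.
  k = 1: m = 4, d = 4, a = ⌊(4 + 4)/4⌋ = 2; p/q = (2·4 + 1)/(2·1 + 0) = 9/2; p² − 20·q² = 81 − 80 = 1.
  The first convergent with p² − 20·q² = 1 gives the fundamental solution (x₁, y₁) = (9, 2).
Step 2: Apply the recurrence (x_{n+1}, y_{n+1}) = (x₁x_n + 20y₁y_n, x₁y_n + y₁x_n) repeatedly.
  From (x_1, y_1) = (9, 2): x_2 = 9·9 + 20·2·2 = 161; y_2 = 9·2 + 2·9 = 36.
  From (x_2, y_2) = (161, 36): x_3 = 9·161 + 20·2·36 = 2889; y_3 = 9·36 + 2·161 = 646.
  From (x_3, y_3) = (2889, 646): x_4 = 9·2889 + 20·2·646 = 51841; y_4 = 9·646 + 2·2889 = 11592.
  From (x_4, y_4) = (51841, 11592): x_5 = 9·51841 + 20·2·11592 = 930249; y_5 = 9·11592 + 2·51841 = 208010.
  From (x_5, y_5) = (930249, 208010): x_6 = 9·930249 + 20·2·208010 = 16692641; y_6 = 9·208010 + 2·930249 = 3732588.
Step 3: Verify x_6² - 20·y_6² = 278644263554881 - 278644263554880 = 1 (should be 1). ✓

(x_1, y_1) = (9, 2); (x_6, y_6) = (16692641, 3732588).


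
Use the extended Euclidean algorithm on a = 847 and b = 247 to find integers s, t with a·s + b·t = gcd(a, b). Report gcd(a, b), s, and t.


Euclidean algorithm on (847, 247) — divide until remainder is 0:
  847 = 3 · 247 + 106
  247 = 2 · 106 + 35
  106 = 3 · 35 + 1
  35 = 35 · 1 + 0
gcd(847, 247) = 1.
Track Bezout coefficients alongside the remainders: start with r₀ = 847 = a·1 + b·0 (s = 1, t = 0) and r₁ = 247 = a·0 + b·1 (s = 0, t = 1); each new remainder r_{k+1} = r_{k-1} − q_k·r_k inherits s_{k+1} = s_{k-1} − q_k·s_k, t_{k+1} = t_{k-1} − q_k·t_k, so r_k = a·s_k + b·t_k at every step:
  q = 3: r = 106, s = 1 − 3·0 = 1, t = 0 − 3·1 = -3  (check: 847·1 + 247·(-3) = 106)
  q = 2: r = 35, s = 0 − 2·1 = -2, t = 1 − 2·(-3) = 7  (check: 847·(-2) + 247·7 = 35)
  q = 3: r = 1, s = 1 − 3·(-2) = 7, t = -3 − 3·7 = -24  (check: 847·7 + 247·(-24) = 1)
The row with r = 1 (the gcd) gives the Bezout coefficients s = 7, t = -24.
Result: 847 · (7) + 247 · (-24) = 1.

gcd(847, 247) = 1; s = 7, t = -24 (check: 847·7 + 247·(-24) = 1).


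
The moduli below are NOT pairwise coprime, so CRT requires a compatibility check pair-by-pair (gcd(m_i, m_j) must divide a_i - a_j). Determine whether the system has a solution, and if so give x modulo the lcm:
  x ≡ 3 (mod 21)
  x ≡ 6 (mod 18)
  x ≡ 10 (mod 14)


Moduli 21, 18, 14 are not pairwise coprime, so CRT works modulo lcm(m_i) when all pairwise compatibility conditions hold.
Pairwise compatibility: gcd(m_i, m_j) must divide a_i - a_j for every pair.
Merge one congruence at a time:
  Start: x ≡ 3 (mod 21).
  Combine with x ≡ 6 (mod 18): gcd(21, 18) = 3; 6 - 3 = 3, which IS divisible by 3, so compatible.
    Write x = 3 + 21·t and substitute into x ≡ 6 (mod 18): 21·t ≡ 6 − 3 = 3 (mod 18).
    Divide the congruence (and modulus) by g = 3: 7·t ≡ 1 (mod 6).
    Reduce coefficients mod 6: 1·t ≡ 1 (mod 6).
    So t ≡ 1 (mod 6).
    Then x = 3 + 21·1 = 24, valid modulo lcm(21, 18) = 126: x ≡ 24 (mod 126).
  Combine with x ≡ 10 (mod 14): gcd(126, 14) = 14; 10 - 24 = -14, which IS divisible by 14, so compatible.
    Write x = 24 + 126·t and substitute into x ≡ 10 (mod 14): 126·t ≡ 10 − 24 = -14 (mod 14).
    Divide the congruence (and modulus) by g = 14: 9·t ≡ -1 (mod 1).
    Modulo 1 every t works; take t = 0.
    Then x = 24 + 126·0 = 24, valid modulo lcm(126, 14) = 126: x ≡ 24 (mod 126).
Verify: 24 mod 21 = 3, 24 mod 18 = 6, 24 mod 14 = 10.

x ≡ 24 (mod 126).


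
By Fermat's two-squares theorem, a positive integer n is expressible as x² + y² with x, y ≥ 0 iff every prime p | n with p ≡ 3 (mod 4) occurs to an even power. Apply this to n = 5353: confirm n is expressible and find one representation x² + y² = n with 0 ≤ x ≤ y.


Step 1: Factor n = 5353 = 53 · 101.
Step 2: Check the mod-4 condition on each prime factor: 53 ≡ 1 (mod 4), exponent 1; 101 ≡ 1 (mod 4), exponent 1.
All primes ≡ 3 (mod 4) appear to even exponent (or don't appear), so by the two-squares theorem n IS expressible as a sum of two squares.
Step 3: Build a representation. Here n = 53 · 101 is a product of primes ≡ 1 (mod 4). Each prime p ≡ 1 (mod 4) is itself a sum of two squares; find a² by testing p − a² for a perfect square:
  53: 53 − 1² = 52, 53 − 2² = 49 = 7² ⇒ 53 = 2² + 7².
  101: 101 − 1² = 100 = 10² ⇒ 101 = 1² + 10².
  Combine using the Brahmagupta–Fibonacci identity (a² + b²)(c² + d²) = (ac − bd)² + (ad + bc)² = (ac + bd)² + (ad − bc)²:
  53 · 101 = 5353: from (2² + 7²)(1² + 10²), take (2·1 − 7·10, 2·10 + 7·1) = (2 − 70, 20 + 7) = (-68, 27); dropping signs (only squares matter) gives (68, 27); check 68² + 27² = 4624 + 729 = 5353 ✓.
Step 4: Order so x ≤ y and verify: 27² + 68² = 729 + 4624 = 5353 = n. ✓

n = 5353 = 27² + 68² (one valid representation with x ≤ y).


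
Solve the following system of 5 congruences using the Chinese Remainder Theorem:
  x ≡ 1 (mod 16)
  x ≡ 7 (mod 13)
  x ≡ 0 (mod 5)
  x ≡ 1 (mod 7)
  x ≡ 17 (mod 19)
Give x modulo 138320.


Product of moduli M = 16 · 13 · 5 · 7 · 19 = 138320.
Merge one congruence at a time:
  Start: x ≡ 1 (mod 16).
  Combine with x ≡ 7 (mod 13); new modulus lcm = 208.
    Write x = 1 + 16·t and substitute into x ≡ 7 (mod 13): 16·t ≡ 7 − 1 = 6 (mod 13).
    Reduce coefficients mod 13: 3·t ≡ 6 (mod 13).
    The inverse of 3 mod 13 is 9 (since 3·9 = 27 = 2·13 + 1), so t ≡ 9·6 = 54 ≡ 2 (mod 13).
    Then x = 1 + 16·2 = 33, valid modulo lcm(16, 13) = 208: x ≡ 33 (mod 208).
  Combine with x ≡ 0 (mod 5); new modulus lcm = 1040.
    Write x = 33 + 208·t and substitute into x ≡ 0 (mod 5): 208·t ≡ 0 − 33 = -33 (mod 5).
    Reduce coefficients mod 5: 3·t ≡ 2 (mod 5).
    The inverse of 3 mod 5 is 2 (since 3·2 = 6 = 1·5 + 1), so t ≡ 2·2 = 4 ≡ 4 (mod 5).
    Then x = 33 + 208·4 = 865, valid modulo lcm(208, 5) = 1040: x ≡ 865 (mod 1040).
  Combine with x ≡ 1 (mod 7); new modulus lcm = 7280.
    Write x = 865 + 1040·t and substitute into x ≡ 1 (mod 7): 1040·t ≡ 1 − 865 = -864 (mod 7).
    Reduce coefficients mod 7: 4·t ≡ 4 (mod 7).
    The inverse of 4 mod 7 is 2 (since 4·2 = 8 = 1·7 + 1), so t ≡ 2·4 = 8 ≡ 1 (mod 7).
    Then x = 865 + 1040·1 = 1905, valid modulo lcm(1040, 7) = 7280: x ≡ 1905 (mod 7280).
  Combine with x ≡ 17 (mod 19); new modulus lcm = 138320.
    Write x = 1905 + 7280·t and substitute into x ≡ 17 (mod 19): 7280·t ≡ 17 − 1905 = -1888 (mod 19).
    Reduce coefficients mod 19: 3·t ≡ 12 (mod 19).
    The inverse of 3 mod 19 is 13 (since 3·13 = 39 = 2·19 + 1), so t ≡ 13·12 = 156 ≡ 4 (mod 19).
    Then x = 1905 + 7280·4 = 31025, valid modulo lcm(7280, 19) = 138320: x ≡ 31025 (mod 138320).
Verify against each original: 31025 mod 16 = 1, 31025 mod 13 = 7, 31025 mod 5 = 0, 31025 mod 7 = 1, 31025 mod 19 = 17.

x ≡ 31025 (mod 138320).


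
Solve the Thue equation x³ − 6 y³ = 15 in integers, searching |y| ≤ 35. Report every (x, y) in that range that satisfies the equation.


The equation is x³ - 6y³ = 15. For fixed y, x³ = 6·y³ + 15, so a solution requires the RHS to be a perfect cube.
Strategy: iterate y from -35 to 35, compute RHS = 6·y³ + 15, and check whether it is a (positive or negative) perfect cube.
Check small values of y:
  y = 0: RHS = 15 is not a perfect cube.
  y = 1: RHS = 21 is not a perfect cube.
  y = -1: RHS = 9 is not a perfect cube.
  y = 2: RHS = 63 is not a perfect cube.
  y = -2: RHS = -33 is not a perfect cube.
  y = 3: RHS = 177 is not a perfect cube.
  y = -3: RHS = -147 is not a perfect cube.
Continuing the search up to |y| = 35 finds no solutions either.
No (x, y) in the scanned range satisfies the equation.

No integer solutions with |y| ≤ 35.


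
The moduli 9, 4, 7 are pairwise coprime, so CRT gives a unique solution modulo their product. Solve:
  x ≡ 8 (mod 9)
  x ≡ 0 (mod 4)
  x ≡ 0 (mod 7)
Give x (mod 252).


Moduli 9, 4, 7 are pairwise coprime; by CRT there is a unique solution modulo M = 9 · 4 · 7 = 252.
Solve pairwise, accumulating the modulus:
  Start with x ≡ 8 (mod 9).
  Combine with x ≡ 0 (mod 4): since gcd(9, 4) = 1, we get a unique residue mod 36.
    Write x = 8 + 9·t and substitute into x ≡ 0 (mod 4): 9·t ≡ 0 − 8 = -8 (mod 4).
    Reduce coefficients mod 4: 1·t ≡ 0 (mod 4).
    So t ≡ 0 (mod 4).
    Then x = 8 + 9·0 = 8, valid modulo lcm(9, 4) = 36: x ≡ 8 (mod 36).
  Combine with x ≡ 0 (mod 7): since gcd(36, 7) = 1, we get a unique residue mod 252.
    Write x = 8 + 36·t and substitute into x ≡ 0 (mod 7): 36·t ≡ 0 − 8 = -8 (mod 7).
    Reduce coefficients mod 7: 1·t ≡ 6 (mod 7).
    So t ≡ 6 (mod 7).
    Then x = 8 + 36·6 = 224, valid modulo lcm(36, 7) = 252: x ≡ 224 (mod 252).
Verify: 224 mod 9 = 8 ✓, 224 mod 4 = 0 ✓, 224 mod 7 = 0 ✓.

x ≡ 224 (mod 252).


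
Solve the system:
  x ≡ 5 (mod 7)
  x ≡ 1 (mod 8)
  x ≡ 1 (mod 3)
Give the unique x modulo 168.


Moduli 7, 8, 3 are pairwise coprime; by CRT there is a unique solution modulo M = 7 · 8 · 3 = 168.
Solve pairwise, accumulating the modulus:
  Start with x ≡ 5 (mod 7).
  Combine with x ≡ 1 (mod 8): since gcd(7, 8) = 1, we get a unique residue mod 56.
    Write x = 5 + 7·t and substitute into x ≡ 1 (mod 8): 7·t ≡ 1 − 5 = -4 (mod 8).
    Reduce coefficients mod 8: 7·t ≡ 4 (mod 8).
    The inverse of 7 mod 8 is 7 (since 7·7 = 49 = 6·8 + 1), so t ≡ 7·4 = 28 ≡ 4 (mod 8).
    Then x = 5 + 7·4 = 33, valid modulo lcm(7, 8) = 56: x ≡ 33 (mod 56).
  Combine with x ≡ 1 (mod 3): since gcd(56, 3) = 1, we get a unique residue mod 168.
    Write x = 33 + 56·t and substitute into x ≡ 1 (mod 3): 56·t ≡ 1 − 33 = -32 (mod 3).
    Reduce coefficients mod 3: 2·t ≡ 1 (mod 3).
    The inverse of 2 mod 3 is 2 (since 2·2 = 4 = 1·3 + 1), so t ≡ 2·1 = 2 ≡ 2 (mod 3).
    Then x = 33 + 56·2 = 145, valid modulo lcm(56, 3) = 168: x ≡ 145 (mod 168).
Verify: 145 mod 7 = 5 ✓, 145 mod 8 = 1 ✓, 145 mod 3 = 1 ✓.

x ≡ 145 (mod 168).


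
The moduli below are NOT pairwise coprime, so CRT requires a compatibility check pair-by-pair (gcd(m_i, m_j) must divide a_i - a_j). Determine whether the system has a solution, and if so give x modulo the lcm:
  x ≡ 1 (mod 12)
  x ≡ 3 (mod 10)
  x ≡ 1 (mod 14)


Moduli 12, 10, 14 are not pairwise coprime, so CRT works modulo lcm(m_i) when all pairwise compatibility conditions hold.
Pairwise compatibility: gcd(m_i, m_j) must divide a_i - a_j for every pair.
Merge one congruence at a time:
  Start: x ≡ 1 (mod 12).
  Combine with x ≡ 3 (mod 10): gcd(12, 10) = 2; 3 - 1 = 2, which IS divisible by 2, so compatible.
    Write x = 1 + 12·t and substitute into x ≡ 3 (mod 10): 12·t ≡ 3 − 1 = 2 (mod 10).
    Divide the congruence (and modulus) by g = 2: 6·t ≡ 1 (mod 5).
    Reduce coefficients mod 5: 1·t ≡ 1 (mod 5).
    So t ≡ 1 (mod 5).
    Then x = 1 + 12·1 = 13, valid modulo lcm(12, 10) = 60: x ≡ 13 (mod 60).
  Combine with x ≡ 1 (mod 14): gcd(60, 14) = 2; 1 - 13 = -12, which IS divisible by 2, so compatible.
    Write x = 13 + 60·t and substitute into x ≡ 1 (mod 14): 60·t ≡ 1 − 13 = -12 (mod 14).
    Divide the congruence (and modulus) by g = 2: 30·t ≡ -6 (mod 7).
    Reduce coefficients mod 7: 2·t ≡ 1 (mod 7).
    The inverse of 2 mod 7 is 4 (since 2·4 = 8 = 1·7 + 1), so t ≡ 4·1 = 4 ≡ 4 (mod 7).
    Then x = 13 + 60·4 = 253, valid modulo lcm(60, 14) = 420: x ≡ 253 (mod 420).
Verify: 253 mod 12 = 1, 253 mod 10 = 3, 253 mod 14 = 1.

x ≡ 253 (mod 420).


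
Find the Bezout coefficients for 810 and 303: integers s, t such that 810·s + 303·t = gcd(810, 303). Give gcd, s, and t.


Euclidean algorithm on (810, 303) — divide until remainder is 0:
  810 = 2 · 303 + 204
  303 = 1 · 204 + 99
  204 = 2 · 99 + 6
  99 = 16 · 6 + 3
  6 = 2 · 3 + 0
gcd(810, 303) = 3.
Track Bezout coefficients alongside the remainders: start with r₀ = 810 = a·1 + b·0 (s = 1, t = 0) and r₁ = 303 = a·0 + b·1 (s = 0, t = 1); each new remainder r_{k+1} = r_{k-1} − q_k·r_k inherits s_{k+1} = s_{k-1} − q_k·s_k, t_{k+1} = t_{k-1} − q_k·t_k, so r_k = a·s_k + b·t_k at every step:
  q = 2: r = 204, s = 1 − 2·0 = 1, t = 0 − 2·1 = -2  (check: 810·1 + 303·(-2) = 204)
  q = 1: r = 99, s = 0 − 1·1 = -1, t = 1 − 1·(-2) = 3  (check: 810·(-1) + 303·3 = 99)
  q = 2: r = 6, s = 1 − 2·(-1) = 3, t = -2 − 2·3 = -8  (check: 810·3 + 303·(-8) = 6)
  q = 16: r = 3, s = -1 − 16·3 = -49, t = 3 − 16·(-8) = 131  (check: 810·(-49) + 303·131 = 3)
The row with r = 3 (the gcd) gives the Bezout coefficients s = -49, t = 131.
Result: 810 · (-49) + 303 · (131) = 3.

gcd(810, 303) = 3; s = -49, t = 131 (check: 810·(-49) + 303·131 = 3).


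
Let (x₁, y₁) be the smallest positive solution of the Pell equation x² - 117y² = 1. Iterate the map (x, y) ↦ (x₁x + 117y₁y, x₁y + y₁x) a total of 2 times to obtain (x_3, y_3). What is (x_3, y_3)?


Step 1: Find the fundamental solution (x₁, y₁) of x² - 117y² = 1.
  Expand √117 as a continued fraction. a₀ = ⌊√117⌋ = 10; iterate m_{k+1} = d_k·a_k − m_k, d_{k+1} = (117 − m_{k+1}²)/d_k, a_{k+1} = ⌊(a₀ + m_{k+1})/d_{k+1}⌋ (starting m₀ = 0, d₀ = 1), with convergents p_k = a_k·p_{k-1} + p_{k-2}, q_k = a_k·q_{k-1} + q_{k-2} (p₋₁ = 1, q₋₁ = 0):
  k = 0: a₀ = 10; p₀/q₀ = 10/1; p₀² − 117·q₀² = 100 − 117 = -17.
  k = 1: m = 10, d = 17, a = ⌊(10 + 10)/17⌋ = 1; p/q = (1·10 + 1)/(1·1 + 0) = 11/1; p² − 117·q² = 121 − 117 = 4.
  k = 2: m = 7, d = 4, a = ⌊(10 + 7)/4⌋ = 4; p/q = (4·11 + 10)/(4·1 + 1) = 54/5; p² − 117·q² = 2916 − 2925 = -9.
  k = 3: m = 9, d = 9, a = ⌊(10 + 9)/9⌋ = 2; p/q = (2·54 + 11)/(2·5 + 1) = 119/11; p² − 117·q² = 14161 − 14157 = 4.
  k = 4: m = 9, d = 4, a = ⌊(10 + 9)/4⌋ = 4; p/q = (4·119 + 54)/(4·11 + 5) = 530/49; p² − 117·q² = 280900 − 280917 = -17.
  k = 5: m = 7, d = 17, a = ⌊(10 + 7)/17⌋ = 1; p/q = (1·530 + 119)/(1·49 + 11) = 649/60; p² − 117·q² = 421201 − 421200 = 1.
  The first convergent with p² − 117·q² = 1 gives the fundamental solution (x₁, y₁) = (649, 60).
Step 2: Apply the recurrence (x_{n+1}, y_{n+1}) = (x₁x_n + 117y₁y_n, x₁y_n + y₁x_n) repeatedly.
  From (x_1, y_1) = (649, 60): x_2 = 649·649 + 117·60·60 = 842401; y_2 = 649·60 + 60·649 = 77880.
  From (x_2, y_2) = (842401, 77880): x_3 = 649·842401 + 117·60·77880 = 1093435849; y_3 = 649·77880 + 60·842401 = 101088180.
Step 3: Verify x_3² - 117·y_3² = 1195601955878350801 - 1195601955878350800 = 1 (should be 1). ✓

(x_1, y_1) = (649, 60); (x_3, y_3) = (1093435849, 101088180).


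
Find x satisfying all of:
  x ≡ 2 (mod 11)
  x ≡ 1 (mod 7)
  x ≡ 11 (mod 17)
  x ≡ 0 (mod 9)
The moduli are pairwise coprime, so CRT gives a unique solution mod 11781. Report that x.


Product of moduli M = 11 · 7 · 17 · 9 = 11781.
Merge one congruence at a time:
  Start: x ≡ 2 (mod 11).
  Combine with x ≡ 1 (mod 7); new modulus lcm = 77.
    Write x = 2 + 11·t and substitute into x ≡ 1 (mod 7): 11·t ≡ 1 − 2 = -1 (mod 7).
    Reduce coefficients mod 7: 4·t ≡ 6 (mod 7).
    The inverse of 4 mod 7 is 2 (since 4·2 = 8 = 1·7 + 1), so t ≡ 2·6 = 12 ≡ 5 (mod 7).
    Then x = 2 + 11·5 = 57, valid modulo lcm(11, 7) = 77: x ≡ 57 (mod 77).
  Combine with x ≡ 11 (mod 17); new modulus lcm = 1309.
    Write x = 57 + 77·t and substitute into x ≡ 11 (mod 17): 77·t ≡ 11 − 57 = -46 (mod 17).
    Reduce coefficients mod 17: 9·t ≡ 5 (mod 17).
    The inverse of 9 mod 17 is 2 (since 9·2 = 18 = 1·17 + 1), so t ≡ 2·5 = 10 ≡ 10 (mod 17).
    Then x = 57 + 77·10 = 827, valid modulo lcm(77, 17) = 1309: x ≡ 827 (mod 1309).
  Combine with x ≡ 0 (mod 9); new modulus lcm = 11781.
    Write x = 827 + 1309·t and substitute into x ≡ 0 (mod 9): 1309·t ≡ 0 − 827 = -827 (mod 9).
    Reduce coefficients mod 9: 4·t ≡ 1 (mod 9).
    The inverse of 4 mod 9 is 7 (since 4·7 = 28 = 3·9 + 1), so t ≡ 7·1 = 7 ≡ 7 (mod 9).
    Then x = 827 + 1309·7 = 9990, valid modulo lcm(1309, 9) = 11781: x ≡ 9990 (mod 11781).
Verify against each original: 9990 mod 11 = 2, 9990 mod 7 = 1, 9990 mod 17 = 11, 9990 mod 9 = 0.

x ≡ 9990 (mod 11781).


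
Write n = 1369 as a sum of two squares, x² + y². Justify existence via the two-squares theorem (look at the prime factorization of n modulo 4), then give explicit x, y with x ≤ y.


Step 1: Factor n = 1369 = 37^2.
Step 2: Check the mod-4 condition on each prime factor: 37 ≡ 1 (mod 4), exponent 2.
All primes ≡ 3 (mod 4) appear to even exponent (or don't appear), so by the two-squares theorem n IS expressible as a sum of two squares.
Step 3: Build a representation. Here n = 37 · 37 is a product of primes ≡ 1 (mod 4). Each prime p ≡ 1 (mod 4) is itself a sum of two squares; find a² by testing p − a² for a perfect square:
  37: 37 − 1² = 36 = 6² ⇒ 37 = 1² + 6².
  Combine using the Brahmagupta–Fibonacci identity (a² + b²)(c² + d²) = (ac − bd)² + (ad + bc)² = (ac + bd)² + (ad − bc)²:
  37 · 37 = 1369: from (1² + 6²)(1² + 6²), take (1·1 − 6·6, 1·6 + 6·1) = (1 − 36, 6 + 6) = (-35, 12); dropping signs (only squares matter) gives (35, 12); check 35² + 12² = 1225 + 144 = 1369 ✓.
Step 4: Order so x ≤ y and verify: 12² + 35² = 144 + 1225 = 1369 = n. ✓

n = 1369 = 12² + 35² (one valid representation with x ≤ y).


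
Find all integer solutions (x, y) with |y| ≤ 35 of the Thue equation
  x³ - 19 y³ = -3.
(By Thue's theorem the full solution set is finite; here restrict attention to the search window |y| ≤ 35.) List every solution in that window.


The equation is x³ - 19y³ = -3. For fixed y, x³ = 19·y³ − 3, so a solution requires the RHS to be a perfect cube.
Strategy: iterate y from -35 to 35, compute RHS = 19·y³ − 3, and check whether it is a (positive or negative) perfect cube.
Check small values of y:
  y = 0: RHS = -3 is not a perfect cube.
  y = 1: RHS = 16 is not a perfect cube.
  y = -1: RHS = -22 is not a perfect cube.
  y = 2: RHS = 149 is not a perfect cube.
  y = -2: RHS = -155 is not a perfect cube.
  y = 3: RHS = 510 is not a perfect cube.
  y = -3: RHS = -516 is not a perfect cube.
Continuing the search up to |y| = 35 finds no solutions either.
No (x, y) in the scanned range satisfies the equation.

No integer solutions with |y| ≤ 35.


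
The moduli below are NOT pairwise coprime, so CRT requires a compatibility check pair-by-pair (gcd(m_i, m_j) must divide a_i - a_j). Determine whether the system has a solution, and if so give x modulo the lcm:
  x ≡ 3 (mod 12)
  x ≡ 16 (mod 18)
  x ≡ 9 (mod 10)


Moduli 12, 18, 10 are not pairwise coprime, so CRT works modulo lcm(m_i) when all pairwise compatibility conditions hold.
Pairwise compatibility: gcd(m_i, m_j) must divide a_i - a_j for every pair.
Merge one congruence at a time:
  Start: x ≡ 3 (mod 12).
  Combine with x ≡ 16 (mod 18): gcd(12, 18) = 6, and 16 - 3 = 13 is NOT divisible by 6.
    ⇒ system is inconsistent (no integer solution).

No solution (the system is inconsistent).


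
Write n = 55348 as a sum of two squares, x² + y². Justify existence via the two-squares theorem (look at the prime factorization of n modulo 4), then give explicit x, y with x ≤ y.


Step 1: Factor n = 55348 = 2^2 · 101 · 137.
Step 2: Check the mod-4 condition on each prime factor: 2 = 2 (special); 101 ≡ 1 (mod 4), exponent 1; 137 ≡ 1 (mod 4), exponent 1.
All primes ≡ 3 (mod 4) appear to even exponent (or don't appear), so by the two-squares theorem n IS expressible as a sum of two squares.
Step 3: Build a representation. Group n = k² · m with k = 2 and m = 101 · 137 = 13837 (a product of primes ≡ 1 (mod 4)); a representation of m scales to one of n via (k·x)² + (k·y)² = k²(x² + y²). Each prime p ≡ 1 (mod 4) is itself a sum of two squares; find a² by testing p − a² for a perfect square:
  101: 101 − 1² = 100 = 10² ⇒ 101 = 1² + 10².
  137: 137 − 1² = 136, 137 − 2² = 133, 137 − 3² = 128, 137 − 4² = 121 = 11² ⇒ 137 = 4² + 11².
  Combine using the Brahmagupta–Fibonacci identity (a² + b²)(c² + d²) = (ac − bd)² + (ad + bc)² = (ac + bd)² + (ad − bc)²:
  101 · 137 = 13837: from (1² + 10²)(4² + 11²), take (1·4 − 10·11, 1·11 + 10·4) = (4 − 110, 11 + 40) = (-106, 51); dropping signs (only squares matter) gives (106, 51); check 106² + 51² = 11236 + 2601 = 13837 ✓.
  Scale by k = 2: (2·106, 2·51) = (212, 102).
Step 4: Order so x ≤ y and verify: 102² + 212² = 10404 + 44944 = 55348 = n. ✓

n = 55348 = 102² + 212² (one valid representation with x ≤ y).


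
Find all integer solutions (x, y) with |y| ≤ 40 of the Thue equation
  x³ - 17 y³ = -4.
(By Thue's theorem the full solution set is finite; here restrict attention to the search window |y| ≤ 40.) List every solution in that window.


The equation is x³ - 17y³ = -4. For fixed y, x³ = 17·y³ − 4, so a solution requires the RHS to be a perfect cube.
Strategy: iterate y from -40 to 40, compute RHS = 17·y³ − 4, and check whether it is a (positive or negative) perfect cube.
Check small values of y:
  y = 0: RHS = -4 is not a perfect cube.
  y = 1: RHS = 13 is not a perfect cube.
  y = -1: RHS = -21 is not a perfect cube.
  y = 2: RHS = 132 is not a perfect cube.
  y = -2: RHS = -140 is not a perfect cube.
  y = 3: RHS = 455 is not a perfect cube.
  y = -3: RHS = -463 is not a perfect cube.
Continuing the search up to |y| = 40 finds no solutions either.
No (x, y) in the scanned range satisfies the equation.

No integer solutions with |y| ≤ 40.


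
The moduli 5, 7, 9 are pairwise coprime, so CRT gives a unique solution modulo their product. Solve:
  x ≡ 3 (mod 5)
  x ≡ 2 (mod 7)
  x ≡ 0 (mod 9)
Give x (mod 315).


Moduli 5, 7, 9 are pairwise coprime; by CRT there is a unique solution modulo M = 5 · 7 · 9 = 315.
Solve pairwise, accumulating the modulus:
  Start with x ≡ 3 (mod 5).
  Combine with x ≡ 2 (mod 7): since gcd(5, 7) = 1, we get a unique residue mod 35.
    Write x = 3 + 5·t and substitute into x ≡ 2 (mod 7): 5·t ≡ 2 − 3 = -1 (mod 7).
    Reduce coefficients mod 7: 5·t ≡ 6 (mod 7).
    The inverse of 5 mod 7 is 3 (since 5·3 = 15 = 2·7 + 1), so t ≡ 3·6 = 18 ≡ 4 (mod 7).
    Then x = 3 + 5·4 = 23, valid modulo lcm(5, 7) = 35: x ≡ 23 (mod 35).
  Combine with x ≡ 0 (mod 9): since gcd(35, 9) = 1, we get a unique residue mod 315.
    Write x = 23 + 35·t and substitute into x ≡ 0 (mod 9): 35·t ≡ 0 − 23 = -23 (mod 9).
    Reduce coefficients mod 9: 8·t ≡ 4 (mod 9).
    The inverse of 8 mod 9 is 8 (since 8·8 = 64 = 7·9 + 1), so t ≡ 8·4 = 32 ≡ 5 (mod 9).
    Then x = 23 + 35·5 = 198, valid modulo lcm(35, 9) = 315: x ≡ 198 (mod 315).
Verify: 198 mod 5 = 3 ✓, 198 mod 7 = 2 ✓, 198 mod 9 = 0 ✓.

x ≡ 198 (mod 315).


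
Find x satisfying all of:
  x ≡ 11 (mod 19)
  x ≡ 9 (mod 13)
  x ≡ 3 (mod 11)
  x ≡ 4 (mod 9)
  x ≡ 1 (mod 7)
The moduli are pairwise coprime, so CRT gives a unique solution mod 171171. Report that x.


Product of moduli M = 19 · 13 · 11 · 9 · 7 = 171171.
Merge one congruence at a time:
  Start: x ≡ 11 (mod 19).
  Combine with x ≡ 9 (mod 13); new modulus lcm = 247.
    Write x = 11 + 19·t and substitute into x ≡ 9 (mod 13): 19·t ≡ 9 − 11 = -2 (mod 13).
    Reduce coefficients mod 13: 6·t ≡ 11 (mod 13).
    The inverse of 6 mod 13 is 11 (since 6·11 = 66 = 5·13 + 1), so t ≡ 11·11 = 121 ≡ 4 (mod 13).
    Then x = 11 + 19·4 = 87, valid modulo lcm(19, 13) = 247: x ≡ 87 (mod 247).
  Combine with x ≡ 3 (mod 11); new modulus lcm = 2717.
    Write x = 87 + 247·t and substitute into x ≡ 3 (mod 11): 247·t ≡ 3 − 87 = -84 (mod 11).
    Reduce coefficients mod 11: 5·t ≡ 4 (mod 11).
    The inverse of 5 mod 11 is 9 (since 5·9 = 45 = 4·11 + 1), so t ≡ 9·4 = 36 ≡ 3 (mod 11).
    Then x = 87 + 247·3 = 828, valid modulo lcm(247, 11) = 2717: x ≡ 828 (mod 2717).
  Combine with x ≡ 4 (mod 9); new modulus lcm = 24453.
    Write x = 828 + 2717·t and substitute into x ≡ 4 (mod 9): 2717·t ≡ 4 − 828 = -824 (mod 9).
    Reduce coefficients mod 9: 8·t ≡ 4 (mod 9).
    The inverse of 8 mod 9 is 8 (since 8·8 = 64 = 7·9 + 1), so t ≡ 8·4 = 32 ≡ 5 (mod 9).
    Then x = 828 + 2717·5 = 14413, valid modulo lcm(2717, 9) = 24453: x ≡ 14413 (mod 24453).
  Combine with x ≡ 1 (mod 7); new modulus lcm = 171171.
    Write x = 14413 + 24453·t and substitute into x ≡ 1 (mod 7): 24453·t ≡ 1 − 14413 = -14412 (mod 7).
    Reduce coefficients mod 7: 2·t ≡ 1 (mod 7).
    The inverse of 2 mod 7 is 4 (since 2·4 = 8 = 1·7 + 1), so t ≡ 4·1 = 4 ≡ 4 (mod 7).
    Then x = 14413 + 24453·4 = 112225, valid modulo lcm(24453, 7) = 171171: x ≡ 112225 (mod 171171).
Verify against each original: 112225 mod 19 = 11, 112225 mod 13 = 9, 112225 mod 11 = 3, 112225 mod 9 = 4, 112225 mod 7 = 1.

x ≡ 112225 (mod 171171).


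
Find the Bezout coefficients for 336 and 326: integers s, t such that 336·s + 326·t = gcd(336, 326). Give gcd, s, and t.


Euclidean algorithm on (336, 326) — divide until remainder is 0:
  336 = 1 · 326 + 10
  326 = 32 · 10 + 6
  10 = 1 · 6 + 4
  6 = 1 · 4 + 2
  4 = 2 · 2 + 0
gcd(336, 326) = 2.
Track Bezout coefficients alongside the remainders: start with r₀ = 336 = a·1 + b·0 (s = 1, t = 0) and r₁ = 326 = a·0 + b·1 (s = 0, t = 1); each new remainder r_{k+1} = r_{k-1} − q_k·r_k inherits s_{k+1} = s_{k-1} − q_k·s_k, t_{k+1} = t_{k-1} − q_k·t_k, so r_k = a·s_k + b·t_k at every step:
  q = 1: r = 10, s = 1 − 1·0 = 1, t = 0 − 1·1 = -1  (check: 336·1 + 326·(-1) = 10)
  q = 32: r = 6, s = 0 − 32·1 = -32, t = 1 − 32·(-1) = 33  (check: 336·(-32) + 326·33 = 6)
  q = 1: r = 4, s = 1 − 1·(-32) = 33, t = -1 − 1·33 = -34  (check: 336·33 + 326·(-34) = 4)
  q = 1: r = 2, s = -32 − 1·33 = -65, t = 33 − 1·(-34) = 67  (check: 336·(-65) + 326·67 = 2)
The row with r = 2 (the gcd) gives the Bezout coefficients s = -65, t = 67.
Result: 336 · (-65) + 326 · (67) = 2.

gcd(336, 326) = 2; s = -65, t = 67 (check: 336·(-65) + 326·67 = 2).


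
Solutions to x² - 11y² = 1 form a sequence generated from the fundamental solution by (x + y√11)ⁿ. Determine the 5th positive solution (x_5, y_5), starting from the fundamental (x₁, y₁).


Step 1: Find the fundamental solution (x₁, y₁) of x² - 11y² = 1.
  Expand √11 as a continued fraction. a₀ = ⌊√11⌋ = 3; iterate m_{k+1} = d_k·a_k − m_k, d_{k+1} = (11 − m_{k+1}²)/d_k, a_{k+1} = ⌊(a₀ + m_{k+1})/d_{k+1}⌋ (starting m₀ = 0, d₀ = 1), with convergents p_k = a_k·p_{k-1} + p_{k-2}, q_k = a_k·q_{k-1} + q_{k-2} (p₋₁ = 1, q₋₁ = 0):
  k = 0: a₀ = 3; p₀/q₀ = 3/1; p₀² − 11·q₀² = 9 − 11 = -2.
  k = 1: m = 3, d = 2, a = ⌊(3 + 3)/2⌋ = 3; p/q = (3·3 + 1)/(3·1 + 0) = 10/3; p² − 11·q² = 100 − 99 = 1.
  The first convergent with p² − 11·q² = 1 gives the fundamental solution (x₁, y₁) = (10, 3).
Step 2: Apply the recurrence (x_{n+1}, y_{n+1}) = (x₁x_n + 11y₁y_n, x₁y_n + y₁x_n) repeatedly.
  From (x_1, y_1) = (10, 3): x_2 = 10·10 + 11·3·3 = 199; y_2 = 10·3 + 3·10 = 60.
  From (x_2, y_2) = (199, 60): x_3 = 10·199 + 11·3·60 = 3970; y_3 = 10·60 + 3·199 = 1197.
  From (x_3, y_3) = (3970, 1197): x_4 = 10·3970 + 11·3·1197 = 79201; y_4 = 10·1197 + 3·3970 = 23880.
  From (x_4, y_4) = (79201, 23880): x_5 = 10·79201 + 11·3·23880 = 1580050; y_5 = 10·23880 + 3·79201 = 476403.
Step 3: Verify x_5² - 11·y_5² = 2496558002500 - 2496558002499 = 1 (should be 1). ✓

(x_1, y_1) = (10, 3); (x_5, y_5) = (1580050, 476403).


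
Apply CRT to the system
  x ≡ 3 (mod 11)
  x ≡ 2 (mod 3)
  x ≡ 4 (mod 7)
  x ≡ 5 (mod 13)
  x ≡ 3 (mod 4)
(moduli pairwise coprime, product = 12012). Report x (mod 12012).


Product of moduli M = 11 · 3 · 7 · 13 · 4 = 12012.
Merge one congruence at a time:
  Start: x ≡ 3 (mod 11).
  Combine with x ≡ 2 (mod 3); new modulus lcm = 33.
    Write x = 3 + 11·t and substitute into x ≡ 2 (mod 3): 11·t ≡ 2 − 3 = -1 (mod 3).
    Reduce coefficients mod 3: 2·t ≡ 2 (mod 3).
    The inverse of 2 mod 3 is 2 (since 2·2 = 4 = 1·3 + 1), so t ≡ 2·2 = 4 ≡ 1 (mod 3).
    Then x = 3 + 11·1 = 14, valid modulo lcm(11, 3) = 33: x ≡ 14 (mod 33).
  Combine with x ≡ 4 (mod 7); new modulus lcm = 231.
    Write x = 14 + 33·t and substitute into x ≡ 4 (mod 7): 33·t ≡ 4 − 14 = -10 (mod 7).
    Reduce coefficients mod 7: 5·t ≡ 4 (mod 7).
    The inverse of 5 mod 7 is 3 (since 5·3 = 15 = 2·7 + 1), so t ≡ 3·4 = 12 ≡ 5 (mod 7).
    Then x = 14 + 33·5 = 179, valid modulo lcm(33, 7) = 231: x ≡ 179 (mod 231).
  Combine with x ≡ 5 (mod 13); new modulus lcm = 3003.
    Write x = 179 + 231·t and substitute into x ≡ 5 (mod 13): 231·t ≡ 5 − 179 = -174 (mod 13).
    Reduce coefficients mod 13: 10·t ≡ 8 (mod 13).
    The inverse of 10 mod 13 is 4 (since 10·4 = 40 = 3·13 + 1), so t ≡ 4·8 = 32 ≡ 6 (mod 13).
    Then x = 179 + 231·6 = 1565, valid modulo lcm(231, 13) = 3003: x ≡ 1565 (mod 3003).
  Combine with x ≡ 3 (mod 4); new modulus lcm = 12012.
    Write x = 1565 + 3003·t and substitute into x ≡ 3 (mod 4): 3003·t ≡ 3 − 1565 = -1562 (mod 4).
    Reduce coefficients mod 4: 3·t ≡ 2 (mod 4).
    The inverse of 3 mod 4 is 3 (since 3·3 = 9 = 2·4 + 1), so t ≡ 3·2 = 6 ≡ 2 (mod 4).
    Then x = 1565 + 3003·2 = 7571, valid modulo lcm(3003, 4) = 12012: x ≡ 7571 (mod 12012).
Verify against each original: 7571 mod 11 = 3, 7571 mod 3 = 2, 7571 mod 7 = 4, 7571 mod 13 = 5, 7571 mod 4 = 3.

x ≡ 7571 (mod 12012).


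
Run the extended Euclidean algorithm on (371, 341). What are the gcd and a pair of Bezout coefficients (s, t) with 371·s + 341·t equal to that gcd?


Euclidean algorithm on (371, 341) — divide until remainder is 0:
  371 = 1 · 341 + 30
  341 = 11 · 30 + 11
  30 = 2 · 11 + 8
  11 = 1 · 8 + 3
  8 = 2 · 3 + 2
  3 = 1 · 2 + 1
  2 = 2 · 1 + 0
gcd(371, 341) = 1.
Track Bezout coefficients alongside the remainders: start with r₀ = 371 = a·1 + b·0 (s = 1, t = 0) and r₁ = 341 = a·0 + b·1 (s = 0, t = 1); each new remainder r_{k+1} = r_{k-1} − q_k·r_k inherits s_{k+1} = s_{k-1} − q_k·s_k, t_{k+1} = t_{k-1} − q_k·t_k, so r_k = a·s_k + b·t_k at every step:
  q = 1: r = 30, s = 1 − 1·0 = 1, t = 0 − 1·1 = -1  (check: 371·1 + 341·(-1) = 30)
  q = 11: r = 11, s = 0 − 11·1 = -11, t = 1 − 11·(-1) = 12  (check: 371·(-11) + 341·12 = 11)
  q = 2: r = 8, s = 1 − 2·(-11) = 23, t = -1 − 2·12 = -25  (check: 371·23 + 341·(-25) = 8)
  q = 1: r = 3, s = -11 − 1·23 = -34, t = 12 − 1·(-25) = 37  (check: 371·(-34) + 341·37 = 3)
  q = 2: r = 2, s = 23 − 2·(-34) = 91, t = -25 − 2·37 = -99  (check: 371·91 + 341·(-99) = 2)
  q = 1: r = 1, s = -34 − 1·91 = -125, t = 37 − 1·(-99) = 136  (check: 371·(-125) + 341·136 = 1)
The row with r = 1 (the gcd) gives the Bezout coefficients s = -125, t = 136.
Result: 371 · (-125) + 341 · (136) = 1.

gcd(371, 341) = 1; s = -125, t = 136 (check: 371·(-125) + 341·136 = 1).


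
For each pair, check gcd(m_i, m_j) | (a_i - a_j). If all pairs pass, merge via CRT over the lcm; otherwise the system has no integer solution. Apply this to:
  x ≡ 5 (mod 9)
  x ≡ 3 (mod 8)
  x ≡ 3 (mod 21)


Moduli 9, 8, 21 are not pairwise coprime, so CRT works modulo lcm(m_i) when all pairwise compatibility conditions hold.
Pairwise compatibility: gcd(m_i, m_j) must divide a_i - a_j for every pair.
Merge one congruence at a time:
  Start: x ≡ 5 (mod 9).
  Combine with x ≡ 3 (mod 8): gcd(9, 8) = 1; 3 - 5 = -2, which IS divisible by 1, so compatible.
    Write x = 5 + 9·t and substitute into x ≡ 3 (mod 8): 9·t ≡ 3 − 5 = -2 (mod 8).
    Reduce coefficients mod 8: 1·t ≡ 6 (mod 8).
    So t ≡ 6 (mod 8).
    Then x = 5 + 9·6 = 59, valid modulo lcm(9, 8) = 72: x ≡ 59 (mod 72).
  Combine with x ≡ 3 (mod 21): gcd(72, 21) = 3, and 3 - 59 = -56 is NOT divisible by 3.
    ⇒ system is inconsistent (no integer solution).

No solution (the system is inconsistent).


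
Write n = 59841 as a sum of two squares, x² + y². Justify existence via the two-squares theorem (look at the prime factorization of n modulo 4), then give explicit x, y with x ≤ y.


Step 1: Factor n = 59841 = 3^2 · 61 · 109.
Step 2: Check the mod-4 condition on each prime factor: 3 ≡ 3 (mod 4), exponent 2 (must be even); 61 ≡ 1 (mod 4), exponent 1; 109 ≡ 1 (mod 4), exponent 1.
All primes ≡ 3 (mod 4) appear to even exponent (or don't appear), so by the two-squares theorem n IS expressible as a sum of two squares.
Step 3: Build a representation. Group n = k² · m with k = 3 and m = 61 · 109 = 6649 (a product of primes ≡ 1 (mod 4)); a representation of m scales to one of n via (k·x)² + (k·y)² = k²(x² + y²). Each prime p ≡ 1 (mod 4) is itself a sum of two squares; find a² by testing p − a² for a perfect square:
  61: 61 − 1² = 60, 61 − 2² = 57, 61 − 3² = 52, 61 − 4² = 45, 61 − 5² = 36 = 6² ⇒ 61 = 5² + 6².
  109: 109 − 1² = 108, 109 − 2² = 105, 109 − 3² = 100 = 10² ⇒ 109 = 3² + 10².
  Combine using the Brahmagupta–Fibonacci identity (a² + b²)(c² + d²) = (ac − bd)² + (ad + bc)² = (ac + bd)² + (ad − bc)²:
  61 · 109 = 6649: from (5² + 6²)(3² + 10²), take (5·3 − 6·10, 5·10 + 6·3) = (15 − 60, 50 + 18) = (-45, 68); dropping signs (only squares matter) gives (45, 68); check 45² + 68² = 2025 + 4624 = 6649 ✓.
  Scale by k = 3: (3·45, 3·68) = (135, 204).
Step 4: Order so x ≤ y and verify: 135² + 204² = 18225 + 41616 = 59841 = n. ✓

n = 59841 = 135² + 204² (one valid representation with x ≤ y).


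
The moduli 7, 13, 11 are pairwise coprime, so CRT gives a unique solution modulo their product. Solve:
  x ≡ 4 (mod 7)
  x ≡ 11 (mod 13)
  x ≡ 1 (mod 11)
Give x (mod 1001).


Moduli 7, 13, 11 are pairwise coprime; by CRT there is a unique solution modulo M = 7 · 13 · 11 = 1001.
Solve pairwise, accumulating the modulus:
  Start with x ≡ 4 (mod 7).
  Combine with x ≡ 11 (mod 13): since gcd(7, 13) = 1, we get a unique residue mod 91.
    Write x = 4 + 7·t and substitute into x ≡ 11 (mod 13): 7·t ≡ 11 − 4 = 7 (mod 13).
    The inverse of 7 mod 13 is 2 (since 7·2 = 14 = 1·13 + 1), so t ≡ 2·7 = 14 ≡ 1 (mod 13).
    Then x = 4 + 7·1 = 11, valid modulo lcm(7, 13) = 91: x ≡ 11 (mod 91).
  Combine with x ≡ 1 (mod 11): since gcd(91, 11) = 1, we get a unique residue mod 1001.
    Write x = 11 + 91·t and substitute into x ≡ 1 (mod 11): 91·t ≡ 1 − 11 = -10 (mod 11).
    Reduce coefficients mod 11: 3·t ≡ 1 (mod 11).
    The inverse of 3 mod 11 is 4 (since 3·4 = 12 = 1·11 + 1), so t ≡ 4·1 = 4 ≡ 4 (mod 11).
    Then x = 11 + 91·4 = 375, valid modulo lcm(91, 11) = 1001: x ≡ 375 (mod 1001).
Verify: 375 mod 7 = 4 ✓, 375 mod 13 = 11 ✓, 375 mod 11 = 1 ✓.

x ≡ 375 (mod 1001).
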